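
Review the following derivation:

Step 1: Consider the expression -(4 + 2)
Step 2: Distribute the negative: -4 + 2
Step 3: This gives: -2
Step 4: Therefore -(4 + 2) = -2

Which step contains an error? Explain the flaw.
Step 2: Distribute the negative: -4 + 2

Step 2 incorrectly distributes the negative sign. The correct distribution is -(4 + 2) = -4 - 2 = -6. The negative must be applied to both terms, not just the first. The error treats -(4 + 2) as -4 + 2, which equals -2 instead of -6.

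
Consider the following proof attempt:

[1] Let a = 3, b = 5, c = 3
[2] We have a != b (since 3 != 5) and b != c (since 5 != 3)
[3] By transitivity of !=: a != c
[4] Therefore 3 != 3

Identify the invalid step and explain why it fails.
Step 3: By transitivity of !=: a != c

Step 3 incorrectly applies transitivity to the '!=' relation. Transitivity states: if a R b and b R c, then a R c. However, '!=' is not transitive. Counterexample: 3 != 5 and 5 != 3, but 3 = 3 (both equal 3). Transitivity holds for relations like <, <=, =, but not for !=.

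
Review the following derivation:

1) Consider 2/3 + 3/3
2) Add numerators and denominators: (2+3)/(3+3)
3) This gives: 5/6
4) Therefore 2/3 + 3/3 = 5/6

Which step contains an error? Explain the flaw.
Step 2: Add numerators and denominators: (2+3)/(3+3)

Step 2 incorrectly adds fractions by separately adding numerators and denominators. This is wrong. The correct method requires a common denominator: 2/3 + 3/3 = (2×3 + 3×3)/(3×3) = 15/9 = 5/3. The method used gives 5/6, which is different.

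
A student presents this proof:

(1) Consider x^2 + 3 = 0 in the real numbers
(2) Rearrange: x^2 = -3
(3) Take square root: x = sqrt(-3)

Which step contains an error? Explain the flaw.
Step 3: Take square root: x = sqrt(-3)

Step 3 takes the square root of -3, which is negative. In the real number system, the square root of a negative number is undefined. The equation x^2 + 3 = 0 has no real solutions. Square roots of negative numbers only exist in the complex numbers.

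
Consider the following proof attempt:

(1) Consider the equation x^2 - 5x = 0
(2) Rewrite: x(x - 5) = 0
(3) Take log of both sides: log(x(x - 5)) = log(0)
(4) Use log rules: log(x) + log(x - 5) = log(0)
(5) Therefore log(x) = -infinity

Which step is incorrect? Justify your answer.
Step 3: Take log of both sides: log(x(x - 5)) = log(0)

Step 3 takes the logarithm of both sides, resulting in log(0) on the right side. The logarithm is only defined for positive numbers; log(0) is undefined (approaches negative infinity). This operation is invalid.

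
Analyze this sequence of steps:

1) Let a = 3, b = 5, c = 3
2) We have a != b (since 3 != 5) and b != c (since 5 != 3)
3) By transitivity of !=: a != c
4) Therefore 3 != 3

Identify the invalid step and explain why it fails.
Step 3: By transitivity of !=: a != c

Step 3 incorrectly applies transitivity to the '!=' relation. Transitivity states: if a R b and b R c, then a R c. However, '!=' is not transitive. Counterexample: 3 != 5 and 5 != 3, but 3 = 3 (both equal 3). Transitivity holds for relations like <, <=, =, but not for !=.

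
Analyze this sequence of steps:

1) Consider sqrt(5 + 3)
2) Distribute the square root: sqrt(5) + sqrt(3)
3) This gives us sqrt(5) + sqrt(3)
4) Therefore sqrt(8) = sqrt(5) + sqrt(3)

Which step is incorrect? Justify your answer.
Step 2: Distribute the square root: sqrt(5) + sqrt(3)

Step 2 incorrectly 'distributes' the square root over addition. The square root function does not distribute: sqrt(a + b) ≠ sqrt(a) + sqrt(b). In fact, sqrt(5 + 3) = sqrt(8) ≈ 2.8284, while sqrt(5) + sqrt(3) ≈ 3.9681.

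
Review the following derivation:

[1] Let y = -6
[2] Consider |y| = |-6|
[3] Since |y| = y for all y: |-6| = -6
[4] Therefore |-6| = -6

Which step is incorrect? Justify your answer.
Step 3: Since |y| = y for all y: |-6| = -6

Step 3 incorrectly states that |y| = y for all y. The correct definition is |y| = y when y >= 0, and |y| = -y when y < 0. Since -6 < 0, we have |-6| = -(-6) = 6, not -6.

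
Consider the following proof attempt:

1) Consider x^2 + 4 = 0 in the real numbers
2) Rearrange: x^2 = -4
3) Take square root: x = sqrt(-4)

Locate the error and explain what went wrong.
Step 3: Take square root: x = sqrt(-4)

Step 3 takes the square root of -4, which is negative. In the real number system, the square root of a negative number is undefined. The equation x^2 + 4 = 0 has no real solutions. Square roots of negative numbers only exist in the complex numbers.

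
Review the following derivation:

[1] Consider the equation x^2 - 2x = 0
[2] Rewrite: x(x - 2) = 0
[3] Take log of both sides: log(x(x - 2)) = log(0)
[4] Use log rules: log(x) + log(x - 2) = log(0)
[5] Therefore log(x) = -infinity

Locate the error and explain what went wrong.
Step 3: Take log of both sides: log(x(x - 2)) = log(0)

Step 3 takes the logarithm of both sides, resulting in log(0) on the right side. The logarithm is only defined for positive numbers; log(0) is undefined (approaches negative infinity). This operation is invalid.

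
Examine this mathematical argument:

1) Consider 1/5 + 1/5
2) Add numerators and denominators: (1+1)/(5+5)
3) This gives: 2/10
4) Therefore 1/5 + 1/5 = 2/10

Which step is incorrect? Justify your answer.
Step 2: Add numerators and denominators: (1+1)/(5+5)

Step 2 incorrectly adds fractions by separately adding numerators and denominators. This is wrong. The correct method requires a common denominator: 1/5 + 1/5 = (1×5 + 1×5)/(5×5) = 10/25 = 2/5. The method used gives 2/10, which is different.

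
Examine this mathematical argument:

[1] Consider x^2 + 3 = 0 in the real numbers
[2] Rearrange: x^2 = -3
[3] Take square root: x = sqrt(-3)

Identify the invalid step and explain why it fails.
Step 3: Take square root: x = sqrt(-3)

Step 3 takes the square root of -3, which is negative. In the real number system, the square root of a negative number is undefined. The equation x^2 + 3 = 0 has no real solutions. Square roots of negative numbers only exist in the complex numbers.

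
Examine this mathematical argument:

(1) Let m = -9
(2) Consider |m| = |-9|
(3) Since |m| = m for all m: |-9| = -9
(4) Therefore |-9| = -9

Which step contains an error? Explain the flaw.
Step 3: Since |m| = m for all m: |-9| = -9

Step 3 incorrectly states that |m| = m for all m. The correct definition is |m| = m when m >= 0, and |m| = -m when m < 0. Since -9 < 0, we have |-9| = -(-9) = 9, not -9.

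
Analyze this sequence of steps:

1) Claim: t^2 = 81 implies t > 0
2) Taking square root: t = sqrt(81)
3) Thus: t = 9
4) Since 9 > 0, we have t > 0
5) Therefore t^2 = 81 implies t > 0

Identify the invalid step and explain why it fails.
Step 2: Taking square root: t = sqrt(81)

Step 2 takes the square root and assumes the positive root only. The equation t^2 = 81 actually has two solutions: t = 9 and t = -9. The proof silently assumes t > 0 without justification, then uses this assumption to conclude t > 0, which is circular. The counterexample t = -9 shows the claim is false.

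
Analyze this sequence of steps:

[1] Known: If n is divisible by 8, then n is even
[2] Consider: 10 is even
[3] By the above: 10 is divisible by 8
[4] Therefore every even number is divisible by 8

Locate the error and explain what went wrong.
Step 3: By the above: 10 is divisible by 8

Step 3 commits the fallacy of affirming the consequent. The known fact 'divisible by 8 → even' does NOT imply 'even → divisible by 8'. That would be the converse, which is false. For example, 10 is even but 10 ÷ 8 = 1.25, which is not an integer.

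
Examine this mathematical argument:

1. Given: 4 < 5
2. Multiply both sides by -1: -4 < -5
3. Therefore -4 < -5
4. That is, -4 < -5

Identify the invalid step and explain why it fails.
Step 2: Multiply both sides by -1: -4 < -5

Step 2 multiplies both sides by -1 but fails to reverse the inequality sign. When multiplying (or dividing) an inequality by a negative number, the direction must be reversed. Since 4 < 5, we should get -4 > -5, i.e., -4 > -5.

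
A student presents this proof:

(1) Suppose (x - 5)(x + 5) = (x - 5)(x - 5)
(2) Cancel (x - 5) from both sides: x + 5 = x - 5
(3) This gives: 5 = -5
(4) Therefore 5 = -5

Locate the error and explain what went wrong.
Step 2: Cancel (x - 5) from both sides: x + 5 = x - 5

Step 2 cancels (x - 5) from both sides. This is only valid if (x - 5) ≠ 0, i.e., x ≠ 5. When x = 5, both sides equal zero regardless of the other factors. The correct approach requires considering x = 5 as a separate case.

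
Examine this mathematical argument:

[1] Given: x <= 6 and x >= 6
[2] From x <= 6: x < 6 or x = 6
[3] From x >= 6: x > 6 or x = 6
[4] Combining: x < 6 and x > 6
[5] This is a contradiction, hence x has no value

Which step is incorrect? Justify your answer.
Step 4: Combining: x < 6 and x > 6

Step 4 incorrectly combines the conditions. From x <= 6 and x >= 6, the intersection is x = 6. The error treats the 'or' cases as 'and' requirements. The correct conclusion is that x = 6 is the unique solution, not that no solution exists.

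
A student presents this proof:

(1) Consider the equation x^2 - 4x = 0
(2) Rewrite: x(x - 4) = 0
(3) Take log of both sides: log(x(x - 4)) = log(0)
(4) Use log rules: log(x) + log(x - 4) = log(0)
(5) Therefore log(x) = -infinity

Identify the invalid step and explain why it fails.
Step 3: Take log of both sides: log(x(x - 4)) = log(0)

Step 3 takes the logarithm of both sides, resulting in log(0) on the right side. The logarithm is only defined for positive numbers; log(0) is undefined (approaches negative infinity). This operation is invalid.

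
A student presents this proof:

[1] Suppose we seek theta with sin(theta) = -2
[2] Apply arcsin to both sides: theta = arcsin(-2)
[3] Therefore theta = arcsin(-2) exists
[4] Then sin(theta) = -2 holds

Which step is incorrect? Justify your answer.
Step 2: Apply arcsin to both sides: theta = arcsin(-2)

Step 2 applies arcsin to -2. However, arcsin(x) is only defined for x in [-1, 1] because sin(theta) can only produce values in that range. Since |-2| > 1, arcsin(-2) is undefined. There is no angle whose sine equals -2.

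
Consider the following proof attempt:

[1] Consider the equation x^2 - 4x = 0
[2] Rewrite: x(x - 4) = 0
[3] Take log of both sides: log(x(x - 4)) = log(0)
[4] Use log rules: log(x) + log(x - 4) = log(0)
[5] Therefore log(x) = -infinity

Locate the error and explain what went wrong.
Step 3: Take log of both sides: log(x(x - 4)) = log(0)

Step 3 takes the logarithm of both sides, resulting in log(0) on the right side. The logarithm is only defined for positive numbers; log(0) is undefined (approaches negative infinity). This operation is invalid.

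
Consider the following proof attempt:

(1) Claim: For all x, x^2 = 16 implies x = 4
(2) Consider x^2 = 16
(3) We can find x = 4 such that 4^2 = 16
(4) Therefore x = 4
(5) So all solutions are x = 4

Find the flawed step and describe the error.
Step 4: Therefore x = 4

Step 4 incorrectly concludes that x = 4 is the only solution. The proof shows that x = 4 is A solution (existence), but does not show it is the ONLY solution (uniqueness). In fact, x = -4 is also a solution since (-4)^2 = 16. Finding one solution doesn't prove there are no others.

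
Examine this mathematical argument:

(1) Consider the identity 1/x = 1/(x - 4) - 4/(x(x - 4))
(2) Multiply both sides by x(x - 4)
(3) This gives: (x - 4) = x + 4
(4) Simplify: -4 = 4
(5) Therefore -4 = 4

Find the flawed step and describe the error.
Step 3: This gives: (x - 4) = x + 4

Step 3 makes a sign error when clearing denominators. Multiplying -4/(x(x - 4)) by x(x - 4) gives -4, not +4. The correct result is (x - 4) = x - 4, which is trivially true, not (x - 4) = x + 4. (Step 1 is a valid identity: 1/(x - 4) - 4/(x(x - 4)) = (x - 4)/(x(x - 4)) = 1/x.)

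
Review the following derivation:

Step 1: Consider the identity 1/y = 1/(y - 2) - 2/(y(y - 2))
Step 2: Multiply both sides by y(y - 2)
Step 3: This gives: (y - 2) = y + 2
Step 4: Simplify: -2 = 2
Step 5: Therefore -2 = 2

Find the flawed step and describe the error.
Step 3: This gives: (y - 2) = y + 2

Step 3 makes a sign error when clearing denominators. Multiplying -2/(y(y - 2)) by y(y - 2) gives -2, not +2. The correct result is (y - 2) = y - 2, which is trivially true, not (y - 2) = y + 2. (Step 1 is a valid identity: 1/(y - 2) - 2/(y(y - 2)) = (y - 2)/(y(y - 2)) = 1/y.)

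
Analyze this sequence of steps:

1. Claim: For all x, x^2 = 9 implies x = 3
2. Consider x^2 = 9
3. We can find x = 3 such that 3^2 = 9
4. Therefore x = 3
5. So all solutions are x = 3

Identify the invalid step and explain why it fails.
Step 4: Therefore x = 3

Step 4 incorrectly concludes that x = 3 is the only solution. The proof shows that x = 3 is A solution (existence), but does not show it is the ONLY solution (uniqueness). In fact, x = -3 is also a solution since (-3)^2 = 9. Finding one solution doesn't prove there are no others.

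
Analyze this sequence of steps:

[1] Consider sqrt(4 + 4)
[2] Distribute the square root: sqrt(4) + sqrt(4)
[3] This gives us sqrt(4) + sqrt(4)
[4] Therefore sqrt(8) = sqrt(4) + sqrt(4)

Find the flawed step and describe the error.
Step 2: Distribute the square root: sqrt(4) + sqrt(4)

Step 2 incorrectly 'distributes' the square root over addition. The square root function does not distribute: sqrt(a + b) ≠ sqrt(a) + sqrt(b). In fact, sqrt(4 + 4) = sqrt(8) ≈ 2.8284, while sqrt(4) + sqrt(4) ≈ 4.0000.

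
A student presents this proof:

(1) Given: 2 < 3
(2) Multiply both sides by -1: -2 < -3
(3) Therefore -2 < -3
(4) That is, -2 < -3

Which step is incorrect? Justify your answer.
Step 2: Multiply both sides by -1: -2 < -3

Step 2 multiplies both sides by -1 but fails to reverse the inequality sign. When multiplying (or dividing) an inequality by a negative number, the direction must be reversed. Since 2 < 3, we should get -2 > -3, i.e., -2 > -3.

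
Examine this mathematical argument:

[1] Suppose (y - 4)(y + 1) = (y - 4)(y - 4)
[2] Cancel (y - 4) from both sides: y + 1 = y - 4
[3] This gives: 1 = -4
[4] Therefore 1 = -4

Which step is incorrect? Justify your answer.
Step 2: Cancel (y - 4) from both sides: y + 1 = y - 4

Step 2 cancels (y - 4) from both sides. This is only valid if (y - 4) ≠ 0, i.e., y ≠ 4. When y = 4, both sides equal zero regardless of the other factors. The correct approach requires considering y = 4 as a separate case.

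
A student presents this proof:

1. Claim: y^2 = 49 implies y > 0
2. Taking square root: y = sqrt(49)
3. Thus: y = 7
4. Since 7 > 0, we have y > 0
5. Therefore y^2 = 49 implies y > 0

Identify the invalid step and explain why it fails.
Step 2: Taking square root: y = sqrt(49)

Step 2 takes the square root and assumes the positive root only. The equation y^2 = 49 actually has two solutions: y = 7 and y = -7. The proof silently assumes y > 0 without justification, then uses this assumption to conclude y > 0, which is circular. The counterexample y = -7 shows the claim is false.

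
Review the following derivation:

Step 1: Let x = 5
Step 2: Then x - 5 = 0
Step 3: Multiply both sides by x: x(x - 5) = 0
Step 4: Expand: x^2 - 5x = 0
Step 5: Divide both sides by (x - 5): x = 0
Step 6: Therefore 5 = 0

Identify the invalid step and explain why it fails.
Step 5: Divide both sides by (x - 5): x = 0

Step 5 divides both sides by (x - 5). However, since x = 5, we have (x - 5) = 0. Division by zero is undefined, making this step invalid.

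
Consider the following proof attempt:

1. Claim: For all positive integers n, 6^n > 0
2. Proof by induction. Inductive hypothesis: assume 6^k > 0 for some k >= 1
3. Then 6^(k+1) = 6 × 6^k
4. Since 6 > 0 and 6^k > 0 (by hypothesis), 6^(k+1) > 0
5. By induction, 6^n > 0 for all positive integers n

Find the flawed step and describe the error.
Step 5: By induction, 6^n > 0 for all positive integers n

Step 5 concludes the proof by induction, but no base case was ever established. A valid induction proof requires: (1) a base case proving 6^1 > 0, and (2) an inductive step showing IF 6^k > 0 THEN 6^(k+1) > 0. Steps 2-4 correctly establish the inductive step, but without the base case the conclusion in step 5 does not follow.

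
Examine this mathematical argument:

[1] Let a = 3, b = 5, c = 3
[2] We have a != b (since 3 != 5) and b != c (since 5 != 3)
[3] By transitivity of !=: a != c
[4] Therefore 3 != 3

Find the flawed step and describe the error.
Step 3: By transitivity of !=: a != c

Step 3 incorrectly applies transitivity to the '!=' relation. Transitivity states: if a R b and b R c, then a R c. However, '!=' is not transitive. Counterexample: 3 != 5 and 5 != 3, but 3 = 3 (both equal 3). Transitivity holds for relations like <, <=, =, but not for !=.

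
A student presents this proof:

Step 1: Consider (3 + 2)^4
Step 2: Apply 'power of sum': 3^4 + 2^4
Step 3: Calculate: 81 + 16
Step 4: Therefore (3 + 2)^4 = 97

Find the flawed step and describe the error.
Step 2: Apply 'power of sum': 3^4 + 2^4

Step 2 incorrectly applies a non-existent rule '(a+b)^n = a^n + b^n'. This is false in general. The correct expansion uses the binomial theorem. The actual value is (3 + 2)^4 = 5^4 = 625, not 97.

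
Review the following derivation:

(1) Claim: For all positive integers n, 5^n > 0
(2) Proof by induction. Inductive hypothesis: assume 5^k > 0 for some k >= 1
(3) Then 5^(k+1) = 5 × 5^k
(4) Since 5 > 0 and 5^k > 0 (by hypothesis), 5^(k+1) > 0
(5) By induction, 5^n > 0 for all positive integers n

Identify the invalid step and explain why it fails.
Step 5: By induction, 5^n > 0 for all positive integers n

Step 5 concludes the proof by induction, but no base case was ever established. A valid induction proof requires: (1) a base case proving 5^1 > 0, and (2) an inductive step showing IF 5^k > 0 THEN 5^(k+1) > 0. Steps 2-4 correctly establish the inductive step, but without the base case the conclusion in step 5 does not follow.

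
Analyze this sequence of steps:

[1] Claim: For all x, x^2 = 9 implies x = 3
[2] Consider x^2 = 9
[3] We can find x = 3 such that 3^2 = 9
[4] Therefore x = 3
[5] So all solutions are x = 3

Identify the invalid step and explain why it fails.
Step 4: Therefore x = 3

Step 4 incorrectly concludes that x = 3 is the only solution. The proof shows that x = 3 is A solution (existence), but does not show it is the ONLY solution (uniqueness). In fact, x = -3 is also a solution since (-3)^2 = 9. Finding one solution doesn't prove there are no others.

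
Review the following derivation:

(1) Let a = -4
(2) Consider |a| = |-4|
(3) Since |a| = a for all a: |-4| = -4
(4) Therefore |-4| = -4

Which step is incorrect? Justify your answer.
Step 3: Since |a| = a for all a: |-4| = -4

Step 3 incorrectly states that |a| = a for all a. The correct definition is |a| = a when a >= 0, and |a| = -a when a < 0. Since -4 < 0, we have |-4| = -(-4) = 4, not -4.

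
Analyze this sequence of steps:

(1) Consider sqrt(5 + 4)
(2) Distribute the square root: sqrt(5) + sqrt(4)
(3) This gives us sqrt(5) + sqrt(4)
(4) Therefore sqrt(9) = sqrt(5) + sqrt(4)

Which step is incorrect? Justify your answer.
Step 2: Distribute the square root: sqrt(5) + sqrt(4)

Step 2 incorrectly 'distributes' the square root over addition. The square root function does not distribute: sqrt(a + b) ≠ sqrt(a) + sqrt(b). In fact, sqrt(5 + 4) = sqrt(9) ≈ 3.0000, while sqrt(5) + sqrt(4) ≈ 4.2361.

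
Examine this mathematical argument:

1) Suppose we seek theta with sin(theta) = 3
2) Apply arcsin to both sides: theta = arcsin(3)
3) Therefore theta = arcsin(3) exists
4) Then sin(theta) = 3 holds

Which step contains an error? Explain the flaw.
Step 2: Apply arcsin to both sides: theta = arcsin(3)

Step 2 applies arcsin to 3. However, arcsin(x) is only defined for x in [-1, 1] because sin(theta) can only produce values in that range. Since |3| > 1, arcsin(3) is undefined. There is no angle whose sine equals 3.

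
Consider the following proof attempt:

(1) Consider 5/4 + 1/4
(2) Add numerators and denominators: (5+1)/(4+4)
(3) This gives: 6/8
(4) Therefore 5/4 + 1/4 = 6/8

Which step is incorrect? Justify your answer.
Step 2: Add numerators and denominators: (5+1)/(4+4)

Step 2 incorrectly adds fractions by separately adding numerators and denominators. This is wrong. The correct method requires a common denominator: 5/4 + 1/4 = (5×4 + 1×4)/(4×4) = 24/16 = 3/2. The method used gives 6/8, which is different.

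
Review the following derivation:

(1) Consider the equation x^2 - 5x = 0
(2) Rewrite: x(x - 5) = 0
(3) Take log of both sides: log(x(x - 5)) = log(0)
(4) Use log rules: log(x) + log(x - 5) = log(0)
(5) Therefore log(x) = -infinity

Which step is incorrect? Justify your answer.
Step 3: Take log of both sides: log(x(x - 5)) = log(0)

Step 3 takes the logarithm of both sides, resulting in log(0) on the right side. The logarithm is only defined for positive numbers; log(0) is undefined (approaches negative infinity). This operation is invalid.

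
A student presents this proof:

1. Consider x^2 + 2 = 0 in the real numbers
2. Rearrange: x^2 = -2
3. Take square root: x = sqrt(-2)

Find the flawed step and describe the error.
Step 3: Take square root: x = sqrt(-2)

Step 3 takes the square root of -2, which is negative. In the real number system, the square root of a negative number is undefined. The equation x^2 + 2 = 0 has no real solutions. Square roots of negative numbers only exist in the complex numbers.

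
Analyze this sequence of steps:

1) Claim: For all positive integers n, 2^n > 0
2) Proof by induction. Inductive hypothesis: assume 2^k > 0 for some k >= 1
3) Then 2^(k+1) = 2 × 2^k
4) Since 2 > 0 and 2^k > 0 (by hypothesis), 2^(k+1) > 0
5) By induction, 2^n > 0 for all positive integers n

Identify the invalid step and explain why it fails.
Step 5: By induction, 2^n > 0 for all positive integers n

Step 5 concludes the proof by induction, but no base case was ever established. A valid induction proof requires: (1) a base case proving 2^1 > 0, and (2) an inductive step showing IF 2^k > 0 THEN 2^(k+1) > 0. Steps 2-4 correctly establish the inductive step, but without the base case the conclusion in step 5 does not follow.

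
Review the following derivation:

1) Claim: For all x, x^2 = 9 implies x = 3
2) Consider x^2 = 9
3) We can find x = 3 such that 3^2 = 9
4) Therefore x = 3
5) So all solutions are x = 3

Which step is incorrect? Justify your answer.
Step 4: Therefore x = 3

Step 4 incorrectly concludes that x = 3 is the only solution. The proof shows that x = 3 is A solution (existence), but does not show it is the ONLY solution (uniqueness). In fact, x = -3 is also a solution since (-3)^2 = 9. Finding one solution doesn't prove there are no others.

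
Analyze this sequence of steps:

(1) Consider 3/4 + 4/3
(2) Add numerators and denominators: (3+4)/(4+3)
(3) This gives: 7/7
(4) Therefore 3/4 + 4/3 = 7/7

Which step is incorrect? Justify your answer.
Step 2: Add numerators and denominators: (3+4)/(4+3)

Step 2 incorrectly adds fractions by separately adding numerators and denominators. This is wrong. The correct method requires a common denominator: 3/4 + 4/3 = (3×3 + 4×4)/(4×3) = 25/12 = 25/12. The method used gives 7/7, which is different.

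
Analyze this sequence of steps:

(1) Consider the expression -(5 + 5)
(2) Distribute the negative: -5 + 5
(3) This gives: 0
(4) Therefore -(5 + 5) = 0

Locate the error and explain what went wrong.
Step 2: Distribute the negative: -5 + 5

Step 2 incorrectly distributes the negative sign. The correct distribution is -(5 + 5) = -5 - 5 = -10. The negative must be applied to both terms, not just the first. The error treats -(5 + 5) as -5 + 5, which equals 0 instead of -10.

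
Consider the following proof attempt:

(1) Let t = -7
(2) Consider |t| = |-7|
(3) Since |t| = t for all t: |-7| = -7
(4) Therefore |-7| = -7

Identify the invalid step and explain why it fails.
Step 3: Since |t| = t for all t: |-7| = -7

Step 3 incorrectly states that |t| = t for all t. The correct definition is |t| = t when t >= 0, and |t| = -t when t < 0. Since -7 < 0, we have |-7| = -(-7) = 7, not -7.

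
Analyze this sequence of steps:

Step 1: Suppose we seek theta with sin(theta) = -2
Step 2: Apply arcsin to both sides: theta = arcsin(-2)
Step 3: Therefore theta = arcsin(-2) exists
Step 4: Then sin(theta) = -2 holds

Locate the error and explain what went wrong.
Step 2: Apply arcsin to both sides: theta = arcsin(-2)

Step 2 applies arcsin to -2. However, arcsin(x) is only defined for x in [-1, 1] because sin(theta) can only produce values in that range. Since |-2| > 1, arcsin(-2) is undefined. There is no angle whose sine equals -2.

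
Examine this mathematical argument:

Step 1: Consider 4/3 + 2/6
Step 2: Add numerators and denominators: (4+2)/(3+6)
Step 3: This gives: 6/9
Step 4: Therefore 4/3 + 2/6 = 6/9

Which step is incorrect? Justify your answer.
Step 2: Add numerators and denominators: (4+2)/(3+6)

Step 2 incorrectly adds fractions by separately adding numerators and denominators. This is wrong. The correct method requires a common denominator: 4/3 + 2/6 = (4×6 + 2×3)/(3×6) = 30/18 = 5/3. The method used gives 6/9, which is different.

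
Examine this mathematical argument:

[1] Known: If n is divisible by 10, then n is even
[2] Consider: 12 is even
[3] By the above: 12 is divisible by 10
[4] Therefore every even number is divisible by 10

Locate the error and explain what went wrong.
Step 3: By the above: 12 is divisible by 10

Step 3 commits the fallacy of affirming the consequent. The known fact 'divisible by 10 → even' does NOT imply 'even → divisible by 10'. That would be the converse, which is false. For example, 12 is even but 12 ÷ 10 = 1.20, which is not an integer.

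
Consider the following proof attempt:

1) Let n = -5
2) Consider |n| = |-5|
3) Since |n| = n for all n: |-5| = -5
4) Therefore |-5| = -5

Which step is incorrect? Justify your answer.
Step 3: Since |n| = n for all n: |-5| = -5

Step 3 incorrectly states that |n| = n for all n. The correct definition is |n| = n when n >= 0, and |n| = -n when n < 0. Since -5 < 0, we have |-5| = -(-5) = 5, not -5.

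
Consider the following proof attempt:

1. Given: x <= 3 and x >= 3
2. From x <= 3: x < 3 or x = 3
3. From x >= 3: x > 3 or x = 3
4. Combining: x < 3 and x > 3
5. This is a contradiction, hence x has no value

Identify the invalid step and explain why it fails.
Step 4: Combining: x < 3 and x > 3

Step 4 incorrectly combines the conditions. From x <= 3 and x >= 3, the intersection is x = 3. The error treats the 'or' cases as 'and' requirements. The correct conclusion is that x = 3 is the unique solution, not that no solution exists.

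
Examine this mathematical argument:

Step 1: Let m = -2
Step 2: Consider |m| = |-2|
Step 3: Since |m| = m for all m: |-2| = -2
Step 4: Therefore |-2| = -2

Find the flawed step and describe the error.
Step 3: Since |m| = m for all m: |-2| = -2

Step 3 incorrectly states that |m| = m for all m. The correct definition is |m| = m when m >= 0, and |m| = -m when m < 0. Since -2 < 0, we have |-2| = -(-2) = 2, not -2.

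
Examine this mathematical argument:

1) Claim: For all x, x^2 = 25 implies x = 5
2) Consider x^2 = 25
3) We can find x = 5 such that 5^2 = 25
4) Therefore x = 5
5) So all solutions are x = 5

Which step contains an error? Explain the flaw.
Step 4: Therefore x = 5

Step 4 incorrectly concludes that x = 5 is the only solution. The proof shows that x = 5 is A solution (existence), but does not show it is the ONLY solution (uniqueness). In fact, x = -5 is also a solution since (-5)^2 = 25. Finding one solution doesn't prove there are no others.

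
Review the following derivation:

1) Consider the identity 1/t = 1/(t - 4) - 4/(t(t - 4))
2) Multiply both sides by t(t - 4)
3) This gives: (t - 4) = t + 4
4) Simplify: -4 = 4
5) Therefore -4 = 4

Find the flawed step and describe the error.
Step 3: This gives: (t - 4) = t + 4

Step 3 makes a sign error when clearing denominators. Multiplying -4/(t(t - 4)) by t(t - 4) gives -4, not +4. The correct result is (t - 4) = t - 4, which is trivially true, not (t - 4) = t + 4. (Step 1 is a valid identity: 1/(t - 4) - 4/(t(t - 4)) = (t - 4)/(t(t - 4)) = 1/t.)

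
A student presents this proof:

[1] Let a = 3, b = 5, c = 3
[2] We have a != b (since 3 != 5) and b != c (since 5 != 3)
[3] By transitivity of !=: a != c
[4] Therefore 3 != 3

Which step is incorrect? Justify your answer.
Step 3: By transitivity of !=: a != c

Step 3 incorrectly applies transitivity to the '!=' relation. Transitivity states: if a R b and b R c, then a R c. However, '!=' is not transitive. Counterexample: 3 != 5 and 5 != 3, but 3 = 3 (both equal 3). Transitivity holds for relations like <, <=, =, but not for !=.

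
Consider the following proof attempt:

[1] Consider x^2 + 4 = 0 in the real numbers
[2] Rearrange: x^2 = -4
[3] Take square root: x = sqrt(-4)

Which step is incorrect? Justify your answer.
Step 3: Take square root: x = sqrt(-4)

Step 3 takes the square root of -4, which is negative. In the real number system, the square root of a negative number is undefined. The equation x^2 + 4 = 0 has no real solutions. Square roots of negative numbers only exist in the complex numbers.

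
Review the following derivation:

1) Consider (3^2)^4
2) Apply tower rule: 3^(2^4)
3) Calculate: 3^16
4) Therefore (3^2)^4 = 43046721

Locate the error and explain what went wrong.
Step 2: Apply tower rule: 3^(2^4)

Step 2 incorrectly states that (a^b)^c = a^(b^c). The correct rule is (a^b)^c = a^(b×c). The actual value is (3^2)^4 = 3^8 = 6561, not 3^16 = 43046721.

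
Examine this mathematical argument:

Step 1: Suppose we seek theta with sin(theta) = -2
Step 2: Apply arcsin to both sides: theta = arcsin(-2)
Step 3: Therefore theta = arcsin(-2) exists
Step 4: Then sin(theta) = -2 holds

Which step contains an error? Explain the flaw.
Step 2: Apply arcsin to both sides: theta = arcsin(-2)

Step 2 applies arcsin to -2. However, arcsin(x) is only defined for x in [-1, 1] because sin(theta) can only produce values in that range. Since |-2| > 1, arcsin(-2) is undefined. There is no angle whose sine equals -2.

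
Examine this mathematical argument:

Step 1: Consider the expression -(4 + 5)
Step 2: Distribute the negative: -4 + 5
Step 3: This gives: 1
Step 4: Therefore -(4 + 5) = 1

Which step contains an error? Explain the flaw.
Step 2: Distribute the negative: -4 + 5

Step 2 incorrectly distributes the negative sign. The correct distribution is -(4 + 5) = -4 - 5 = -9. The negative must be applied to both terms, not just the first. The error treats -(4 + 5) as -4 + 5, which equals 1 instead of -9.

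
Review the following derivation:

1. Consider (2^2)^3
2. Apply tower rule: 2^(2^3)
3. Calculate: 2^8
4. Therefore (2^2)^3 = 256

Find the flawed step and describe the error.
Step 2: Apply tower rule: 2^(2^3)

Step 2 incorrectly states that (a^b)^c = a^(b^c). The correct rule is (a^b)^c = a^(b×c). The actual value is (2^2)^3 = 2^6 = 64, not 2^8 = 256.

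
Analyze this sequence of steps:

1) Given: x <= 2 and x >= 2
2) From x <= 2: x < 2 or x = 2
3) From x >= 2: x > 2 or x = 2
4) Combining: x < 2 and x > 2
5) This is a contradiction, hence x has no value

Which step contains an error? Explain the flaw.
Step 4: Combining: x < 2 and x > 2

Step 4 incorrectly combines the conditions. From x <= 2 and x >= 2, the intersection is x = 2. The error treats the 'or' cases as 'and' requirements. The correct conclusion is that x = 2 is the unique solution, not that no solution exists.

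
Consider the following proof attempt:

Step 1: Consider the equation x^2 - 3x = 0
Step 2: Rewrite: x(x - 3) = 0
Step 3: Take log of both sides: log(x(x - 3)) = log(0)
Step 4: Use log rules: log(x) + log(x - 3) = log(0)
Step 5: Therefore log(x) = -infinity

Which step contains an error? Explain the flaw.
Step 3: Take log of both sides: log(x(x - 3)) = log(0)

Step 3 takes the logarithm of both sides, resulting in log(0) on the right side. The logarithm is only defined for positive numbers; log(0) is undefined (approaches negative infinity). This operation is invalid.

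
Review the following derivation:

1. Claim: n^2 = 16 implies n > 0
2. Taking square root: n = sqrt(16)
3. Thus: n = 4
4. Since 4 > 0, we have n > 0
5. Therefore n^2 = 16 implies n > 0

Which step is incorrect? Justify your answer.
Step 2: Taking square root: n = sqrt(16)

Step 2 takes the square root and assumes the positive root only. The equation n^2 = 16 actually has two solutions: n = 4 and n = -4. The proof silently assumes n > 0 without justification, then uses this assumption to conclude n > 0, which is circular. The counterexample n = -4 shows the claim is false.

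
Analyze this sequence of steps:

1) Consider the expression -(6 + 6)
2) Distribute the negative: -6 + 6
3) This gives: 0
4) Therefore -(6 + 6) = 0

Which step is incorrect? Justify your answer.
Step 2: Distribute the negative: -6 + 6

Step 2 incorrectly distributes the negative sign. The correct distribution is -(6 + 6) = -6 - 6 = -12. The negative must be applied to both terms, not just the first. The error treats -(6 + 6) as -6 + 6, which equals 0 instead of -12.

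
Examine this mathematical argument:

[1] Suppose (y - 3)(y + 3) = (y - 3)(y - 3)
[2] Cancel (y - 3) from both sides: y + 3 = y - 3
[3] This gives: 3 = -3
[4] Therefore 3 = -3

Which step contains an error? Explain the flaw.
Step 2: Cancel (y - 3) from both sides: y + 3 = y - 3

Step 2 cancels (y - 3) from both sides. This is only valid if (y - 3) ≠ 0, i.e., y ≠ 3. When y = 3, both sides equal zero regardless of the other factors. The correct approach requires considering y = 3 as a separate case.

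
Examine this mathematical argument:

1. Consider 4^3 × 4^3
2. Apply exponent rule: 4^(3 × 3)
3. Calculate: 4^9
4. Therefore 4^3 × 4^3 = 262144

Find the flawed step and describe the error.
Step 2: Apply exponent rule: 4^(3 × 3)

Step 2 incorrectly states that a^b × a^c = a^(b×c). The correct rule is a^b × a^c = a^(b+c). The actual value is 4^3 × 4^3 = 4^6 = 4096, not 4^9 = 262144.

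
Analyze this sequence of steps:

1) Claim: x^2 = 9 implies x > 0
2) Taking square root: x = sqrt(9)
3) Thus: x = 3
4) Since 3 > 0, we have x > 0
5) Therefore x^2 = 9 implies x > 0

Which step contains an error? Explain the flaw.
Step 2: Taking square root: x = sqrt(9)

Step 2 takes the square root and assumes the positive root only. The equation x^2 = 9 actually has two solutions: x = 3 and x = -3. The proof silently assumes x > 0 without justification, then uses this assumption to conclude x > 0, which is circular. The counterexample x = -3 shows the claim is false.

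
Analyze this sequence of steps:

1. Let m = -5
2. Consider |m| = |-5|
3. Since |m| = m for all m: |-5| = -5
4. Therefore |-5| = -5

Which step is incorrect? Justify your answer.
Step 3: Since |m| = m for all m: |-5| = -5

Step 3 incorrectly states that |m| = m for all m. The correct definition is |m| = m when m >= 0, and |m| = -m when m < 0. Since -5 < 0, we have |-5| = -(-5) = 5, not -5.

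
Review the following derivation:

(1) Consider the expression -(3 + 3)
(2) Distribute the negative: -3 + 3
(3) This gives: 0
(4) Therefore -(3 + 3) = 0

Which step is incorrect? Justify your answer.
Step 2: Distribute the negative: -3 + 3

Step 2 incorrectly distributes the negative sign. The correct distribution is -(3 + 3) = -3 - 3 = -6. The negative must be applied to both terms, not just the first. The error treats -(3 + 3) as -3 + 3, which equals 0 instead of -6.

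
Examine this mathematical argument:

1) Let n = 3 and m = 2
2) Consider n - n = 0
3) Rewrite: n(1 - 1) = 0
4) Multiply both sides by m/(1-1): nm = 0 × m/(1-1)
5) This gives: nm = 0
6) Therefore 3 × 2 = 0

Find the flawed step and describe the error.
Step 4: Multiply both sides by m/(1-1): nm = 0 × m/(1-1)

Step 4 multiplies both sides by m/(1-1). However, 1-1 = 0, so this is multiplication by m/0, which is undefined. We cannot multiply by an undefined expression.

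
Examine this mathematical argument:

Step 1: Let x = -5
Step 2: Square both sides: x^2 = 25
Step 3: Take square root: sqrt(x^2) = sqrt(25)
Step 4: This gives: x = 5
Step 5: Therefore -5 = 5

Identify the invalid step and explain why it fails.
Step 4: This gives: x = 5

Step 4 incorrectly states that sqrt(x^2) = x. The correct identity is sqrt(x^2) = |x|. Since x = -5 < 0, we have sqrt(x^2) = |-5| = 5, not x = -5.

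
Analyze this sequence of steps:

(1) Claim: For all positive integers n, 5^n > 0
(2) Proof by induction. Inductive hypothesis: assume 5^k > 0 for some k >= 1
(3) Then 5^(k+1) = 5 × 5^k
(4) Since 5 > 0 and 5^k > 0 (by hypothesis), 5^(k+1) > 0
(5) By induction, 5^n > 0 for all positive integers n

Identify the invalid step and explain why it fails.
Step 5: By induction, 5^n > 0 for all positive integers n

Step 5 concludes the proof by induction, but no base case was ever established. A valid induction proof requires: (1) a base case proving 5^1 > 0, and (2) an inductive step showing IF 5^k > 0 THEN 5^(k+1) > 0. Steps 2-4 correctly establish the inductive step, but without the base case the conclusion in step 5 does not follow.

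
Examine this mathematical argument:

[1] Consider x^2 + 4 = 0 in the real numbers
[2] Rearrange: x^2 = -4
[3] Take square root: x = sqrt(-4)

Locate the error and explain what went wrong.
Step 3: Take square root: x = sqrt(-4)

Step 3 takes the square root of -4, which is negative. In the real number system, the square root of a negative number is undefined. The equation x^2 + 4 = 0 has no real solutions. Square roots of negative numbers only exist in the complex numbers.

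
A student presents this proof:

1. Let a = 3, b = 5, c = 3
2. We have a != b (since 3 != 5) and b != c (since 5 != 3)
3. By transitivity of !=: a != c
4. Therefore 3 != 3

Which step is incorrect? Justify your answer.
Step 3: By transitivity of !=: a != c

Step 3 incorrectly applies transitivity to the '!=' relation. Transitivity states: if a R b and b R c, then a R c. However, '!=' is not transitive. Counterexample: 3 != 5 and 5 != 3, but 3 = 3 (both equal 3). Transitivity holds for relations like <, <=, =, but not for !=.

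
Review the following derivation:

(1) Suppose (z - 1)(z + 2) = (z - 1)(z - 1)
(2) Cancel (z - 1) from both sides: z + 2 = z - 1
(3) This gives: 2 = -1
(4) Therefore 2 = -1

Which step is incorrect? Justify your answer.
Step 2: Cancel (z - 1) from both sides: z + 2 = z - 1

Step 2 cancels (z - 1) from both sides. This is only valid if (z - 1) ≠ 0, i.e., z ≠ 1. When z = 1, both sides equal zero regardless of the other factors. The correct approach requires considering z = 1 as a separate case.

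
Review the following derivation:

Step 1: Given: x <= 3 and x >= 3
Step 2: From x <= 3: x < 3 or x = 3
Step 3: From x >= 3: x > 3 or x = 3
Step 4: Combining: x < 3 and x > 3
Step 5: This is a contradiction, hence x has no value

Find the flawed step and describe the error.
Step 4: Combining: x < 3 and x > 3

Step 4 incorrectly combines the conditions. From x <= 3 and x >= 3, the intersection is x = 3. The error treats the 'or' cases as 'and' requirements. The correct conclusion is that x = 3 is the unique solution, not that no solution exists.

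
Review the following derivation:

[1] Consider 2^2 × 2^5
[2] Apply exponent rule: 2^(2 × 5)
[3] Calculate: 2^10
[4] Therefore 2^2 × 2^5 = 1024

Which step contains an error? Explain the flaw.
Step 2: Apply exponent rule: 2^(2 × 5)

Step 2 incorrectly states that a^b × a^c = a^(b×c). The correct rule is a^b × a^c = a^(b+c). The actual value is 2^2 × 2^5 = 2^7 = 128, not 2^10 = 1024.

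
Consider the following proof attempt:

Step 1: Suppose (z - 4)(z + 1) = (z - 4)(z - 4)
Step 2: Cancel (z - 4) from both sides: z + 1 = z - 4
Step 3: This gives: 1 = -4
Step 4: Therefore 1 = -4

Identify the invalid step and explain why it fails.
Step 2: Cancel (z - 4) from both sides: z + 1 = z - 4

Step 2 cancels (z - 4) from both sides. This is only valid if (z - 4) ≠ 0, i.e., z ≠ 4. When z = 4, both sides equal zero regardless of the other factors. The correct approach requires considering z = 4 as a separate case.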